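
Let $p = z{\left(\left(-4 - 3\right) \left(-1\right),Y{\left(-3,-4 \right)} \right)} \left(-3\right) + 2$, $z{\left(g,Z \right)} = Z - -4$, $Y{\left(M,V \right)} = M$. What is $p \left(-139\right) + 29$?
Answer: $168$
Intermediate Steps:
$z{\left(g,Z \right)} = 4 + Z$ ($z{\left(g,Z \right)} = Z + 4 = 4 + Z$)
$p = -1$ ($p = \left(4 - 3\right) \left(-3\right) + 2 = 1 \left(-3\right) + 2 = -3 + 2 = -1$)
$p \left(-139\right) + 29 = \left(-1\right) \left(-139\right) + 29 = 139 + 29 = 168$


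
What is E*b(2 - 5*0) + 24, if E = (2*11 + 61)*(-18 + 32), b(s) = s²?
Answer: 4672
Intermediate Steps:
E = 1162 (E = (22 + 61)*14 = 83*14 = 1162)
E*b(2 - 5*0) + 24 = 1162*(2 - 5*0)² + 24 = 1162*(2 + 0)² + 24 = 1162*2² + 24 = 1162*4 + 24 = 4648 + 24 = 4672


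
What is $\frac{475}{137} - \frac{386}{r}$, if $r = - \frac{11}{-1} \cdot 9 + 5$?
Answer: $- \frac{1741}{7124} \approx -0.24439$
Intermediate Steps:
$r = 104$ ($r = \left(-11\right) \left(-1\right) 9 + 5 = 11 \cdot 9 + 5 = 99 + 5 = 104$)
$\frac{475}{137} - \frac{386}{r} = \frac{475}{137} - \frac{386}{104} = 475 \cdot \frac{1}{137} - \frac{193}{52} = \frac{475}{137} - \frac{193}{52} = - \frac{1741}{7124}$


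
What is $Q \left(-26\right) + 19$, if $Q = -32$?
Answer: $851$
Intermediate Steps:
$Q \left(-26\right) + 19 = \left(-32\right) \left(-26\right) + 19 = 832 + 19 = 851$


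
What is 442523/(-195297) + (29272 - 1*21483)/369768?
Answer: -18012186259/8023842344 ≈ -2.2448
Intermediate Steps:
442523/(-195297) + (29272 - 1*21483)/369768 = 442523*(-1/195297) + (29272 - 21483)*(1/369768) = -442523/195297 + 7789*(1/369768) = -442523/195297 + 7789/369768 = -18012186259/8023842344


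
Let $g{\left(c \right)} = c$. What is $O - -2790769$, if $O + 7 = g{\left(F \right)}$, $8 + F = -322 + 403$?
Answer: $2790835$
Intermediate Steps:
$F = 73$ ($F = -8 + \left(-322 + 403\right) = -8 + 81 = 73$)
$O = 66$ ($O = -7 + 73 = 66$)
$O - -2790769 = 66 - -2790769 = 66 + 2790769 = 2790835$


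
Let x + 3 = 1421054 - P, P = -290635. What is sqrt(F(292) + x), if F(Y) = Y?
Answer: sqrt(1711978) ≈ 1308.4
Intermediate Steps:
x = 1711686 (x = -3 + (1421054 - 1*(-290635)) = -3 + (1421054 + 290635) = -3 + 1711689 = 1711686)
sqrt(F(292) + x) = sqrt(292 + 1711686) = sqrt(1711978)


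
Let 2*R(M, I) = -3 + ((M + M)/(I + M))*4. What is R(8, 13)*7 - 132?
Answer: -791/6 ≈ -131.83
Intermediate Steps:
R(M, I) = -3/2 + 4*M/(I + M) (R(M, I) = (-3 + ((M + M)/(I + M))*4)/2 = (-3 + ((2*M)/(I + M))*4)/2 = (-3 + (2*M/(I + M))*4)/2 = (-3 + 8*M/(I + M))/2 = -3/2 + 4*M/(I + M))
R(8, 13)*7 - 132 = ((-3*13 + 5*8)/(2*(13 + 8)))*7 - 132 = ((½)*(-39 + 40)/21)*7 - 132 = ((½)*(1/21)*1)*7 - 132 = (1/42)*7 - 132 = ⅙ - 132 = -791/6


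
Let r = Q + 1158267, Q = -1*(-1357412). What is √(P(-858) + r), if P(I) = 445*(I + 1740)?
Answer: √2908169 ≈ 1705.3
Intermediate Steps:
Q = 1357412
P(I) = 774300 + 445*I (P(I) = 445*(1740 + I) = 774300 + 445*I)
r = 2515679 (r = 1357412 + 1158267 = 2515679)
√(P(-858) + r) = √((774300 + 445*(-858)) + 2515679) = √((774300 - 381810) + 2515679) = √(392490 + 2515679) = √2908169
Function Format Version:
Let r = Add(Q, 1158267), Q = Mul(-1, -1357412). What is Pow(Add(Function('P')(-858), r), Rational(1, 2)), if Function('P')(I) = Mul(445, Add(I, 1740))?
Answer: Pow(2908169, Rational(1, 2)) ≈ 1705.3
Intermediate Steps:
Q = 1357412
Function('P')(I) = Add(774300, Mul(445, I)) (Function('P')(I) = Mul(445, Add(1740, I)) = Add(774300, Mul(445, I)))
r = 2515679 (r = Add(1357412, 1158267) = 2515679)
Pow(Add(Function('P')(-858), r), Rational(1, 2)) = Pow(Add(Add(774300, Mul(445, -858)), 2515679), Rational(1, 2)) = Pow(Add(Add(774300, -381810), 2515679), Rational(1, 2)) = Pow(Add(392490, 2515679), Rational(1, 2)) = Pow(2908169, Rational(1, 2))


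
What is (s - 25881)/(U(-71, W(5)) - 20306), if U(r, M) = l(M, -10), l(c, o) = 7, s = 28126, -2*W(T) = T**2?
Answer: -2245/20299 ≈ -0.11060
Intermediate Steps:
W(T) = -T**2/2
U(r, M) = 7
(s - 25881)/(U(-71, W(5)) - 20306) = (28126 - 25881)/(7 - 20306) = 2245/(-20299) = 2245*(-1/20299) = -2245/20299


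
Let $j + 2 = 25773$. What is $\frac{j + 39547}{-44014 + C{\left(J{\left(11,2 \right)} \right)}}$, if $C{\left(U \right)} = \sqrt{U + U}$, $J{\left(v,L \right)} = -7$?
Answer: $- \frac{1437453226}{968616105} - \frac{32659 i \sqrt{14}}{968616105} \approx -1.484 - 0.00012616 i$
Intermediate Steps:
$j = 25771$ ($j = -2 + 25773 = 25771$)
$C{\left(U \right)} = \sqrt{2} \sqrt{U}$ ($C{\left(U \right)} = \sqrt{2 U} = \sqrt{2} \sqrt{U}$)
$\frac{j + 39547}{-44014 + C{\left(J{\left(11,2 \right)} \right)}} = \frac{25771 + 39547}{-44014 + \sqrt{2} \sqrt{-7}} = \frac{65318}{-44014 + \sqrt{2} i \sqrt{7}} = \frac{65318}{-44014 + i \sqrt{14}}$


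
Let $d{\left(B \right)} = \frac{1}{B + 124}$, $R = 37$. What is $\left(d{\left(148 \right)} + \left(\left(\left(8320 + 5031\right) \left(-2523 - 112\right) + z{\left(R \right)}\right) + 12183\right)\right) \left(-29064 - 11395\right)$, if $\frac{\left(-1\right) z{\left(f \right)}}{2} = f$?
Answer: $\frac{387016029337589}{272} \approx 1.4229 \cdot 10^{12}$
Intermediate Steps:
$z{\left(f \right)} = - 2 f$
$d{\left(B \right)} = \frac{1}{124 + B}$
$\left(d{\left(148 \right)} + \left(\left(\left(8320 + 5031\right) \left(-2523 - 112\right) + z{\left(R \right)}\right) + 12183\right)\right) \left(-29064 - 11395\right) = \left(\frac{1}{124 + 148} + \left(\left(\left(8320 + 5031\right) \left(-2523 - 112\right) - 74\right) + 12183\right)\right) \left(-29064 - 11395\right) = \left(\frac{1}{272} + \left(\left(13351 \left(-2635\right) - 74\right) + 12183\right)\right) \left(-40459\right) = \left(\frac{1}{272} + \left(\left(-35179885 - 74\right) + 12183\right)\right) \left(-40459\right) = \left(\frac{1}{272} + \left(-35179959 + 12183\right)\right) \left(-40459\right) = \left(\frac{1}{272} - 35167776\right) \left(-40459\right) = \left(- \frac{9565635071}{272}\right) \left(-40459\right) = \frac{387016029337589}{272}$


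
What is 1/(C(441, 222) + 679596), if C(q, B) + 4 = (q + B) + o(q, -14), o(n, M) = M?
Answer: 1/680241 ≈ 1.4701e-6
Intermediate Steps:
C(q, B) = -18 + B + q (C(q, B) = -4 + ((q + B) - 14) = -4 + ((B + q) - 14) = -4 + (-14 + B + q) = -18 + B + q)
1/(C(441, 222) + 679596) = 1/((-18 + 222 + 441) + 679596) = 1/(645 + 679596) = 1/680241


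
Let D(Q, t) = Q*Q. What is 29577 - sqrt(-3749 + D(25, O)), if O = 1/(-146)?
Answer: 29577 - 2*I*sqrt(781) ≈ 29577.0 - 55.893*I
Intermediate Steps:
O = -1/146 ≈ -0.0068493
D(Q, t) = Q**2
29577 - sqrt(-3749 + D(25, O)) = 29577 - sqrt(-3749 + 25**2) = 29577 - sqrt(-3749 + 625) = 29577 - sqrt(-3124) = 29577 - 2*I*sqrt(781)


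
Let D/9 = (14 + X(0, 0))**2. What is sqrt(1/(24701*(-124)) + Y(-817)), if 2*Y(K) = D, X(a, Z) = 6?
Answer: sqrt(4221676542633469)/1531462 ≈ 42.426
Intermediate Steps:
D = 3600 (D = 9*(14 + 6)**2 = 9*20**2 = 9*400 = 3600)
Y(K) = 1800 (Y(K) = (1/2)*3600 = 1800)
sqrt(1/(24701*(-124)) + Y(-817)) = sqrt(1/(24701*(-124)) + 1800) = sqrt(1/(-3062924) + 1800) = sqrt(-1/3062924 + 1800) = sqrt(5513263199/3062924) = sqrt(4221676542633469)/1531462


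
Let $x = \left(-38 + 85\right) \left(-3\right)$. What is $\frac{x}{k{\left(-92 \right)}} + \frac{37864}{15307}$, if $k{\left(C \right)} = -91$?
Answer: $\frac{5603911}{1392937} \approx 4.0231$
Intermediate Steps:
$x = -141$ ($x = 47 \left(-3\right) = -141$)
$\frac{x}{k{\left(-92 \right)}} + \frac{37864}{15307} = - \frac{141}{-91} + \frac{37864}{15307} = \left(-141\right) \left(- \frac{1}{91}\right) + 37864 \cdot \frac{1}{15307} = \frac{141}{91} + \frac{37864}{15307} = \frac{5603911}{1392937}$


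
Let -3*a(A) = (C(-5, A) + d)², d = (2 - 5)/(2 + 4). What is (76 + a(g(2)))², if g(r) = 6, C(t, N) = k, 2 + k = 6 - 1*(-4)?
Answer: 52441/16 ≈ 3277.6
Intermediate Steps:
k = 8 (k = -2 + (6 - 1*(-4)) = -2 + (6 + 4) = -2 + 10 = 8)
C(t, N) = 8
d = -½ (d = -3/6 = -3*⅙ = -½ ≈ -0.50000)
a(A) = -75/4 (a(A) = -(8 - ½)²/3 = -(15/2)²/3 = -⅓*225/4 = -75/4)
(76 + a(g(2)))² = (76 - 75/4)² = (229/4)² = 52441/16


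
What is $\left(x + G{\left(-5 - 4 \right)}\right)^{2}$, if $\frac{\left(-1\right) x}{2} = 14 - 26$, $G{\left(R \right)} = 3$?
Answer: $729$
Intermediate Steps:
$x = 24$ ($x = - 2 \left(14 - 26\right) = \left(-2\right) \left(-12\right) = 24$)
$\left(x + G{\left(-5 - 4 \right)}\right)^{2} = \left(24 + 3\right)^{2} = 27^{2} = 729$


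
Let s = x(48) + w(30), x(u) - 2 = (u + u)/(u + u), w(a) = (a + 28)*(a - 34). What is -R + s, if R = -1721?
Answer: 1492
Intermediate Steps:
w(a) = (-34 + a)*(28 + a) (w(a) = (28 + a)*(-34 + a) = (-34 + a)*(28 + a))
x(u) = 3 (x(u) = 2 + (u + u)/(u + u) = 2 + (2*u)/((2*u)) = 2 + (2*u)*(1/(2*u)) = 2 + 1 = 3)
s = -229 (s = 3 + (-952 + 30² - 6*30) = 3 + (-952 + 900 - 180) = 3 - 232 = -229)
-R + s = -1*(-1721) - 229 = 1721 - 229 = 1492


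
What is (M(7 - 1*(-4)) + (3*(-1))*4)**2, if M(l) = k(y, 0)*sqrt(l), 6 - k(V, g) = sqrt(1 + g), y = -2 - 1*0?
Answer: 419 - 120*sqrt(11) ≈ 21.005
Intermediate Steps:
y = -2 (y = -2 + 0 = -2)
k(V, g) = 6 - sqrt(1 + g)
M(l) = 5*sqrt(l) (M(l) = (6 - sqrt(1 + 0))*sqrt(l) = (6 - sqrt(1))*sqrt(l) = (6 - 1*1)*sqrt(l) = (6 - 1)*sqrt(l) = 5*sqrt(l))
(M(7 - 1*(-4)) + (3*(-1))*4)**2 = (5*sqrt(7 - 1*(-4)) + (3*(-1))*4)**2 = (5*sqrt(7 + 4) - 3*4)**2 = (5*sqrt(11) - 12)**2 = (-12 + 5*sqrt(11))**2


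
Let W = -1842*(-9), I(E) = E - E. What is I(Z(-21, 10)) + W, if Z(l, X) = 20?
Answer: 16578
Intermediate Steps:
I(E) = 0
W = 16578
I(Z(-21, 10)) + W = 0 + 16578 = 16578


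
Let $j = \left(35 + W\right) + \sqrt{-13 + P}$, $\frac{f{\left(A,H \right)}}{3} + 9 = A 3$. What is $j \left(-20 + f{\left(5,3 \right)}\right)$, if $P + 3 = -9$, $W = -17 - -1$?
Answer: $-38 - 10 i \approx -38.0 - 10.0 i$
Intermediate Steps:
$W = -16$ ($W = -17 + 1 = -16$)
$f{\left(A,H \right)} = -27 + 9 A$ ($f{\left(A,H \right)} = -27 + 3 A 3 = -27 + 3 \cdot 3 A = -27 + 9 A$)
$P = -12$ ($P = -3 - 9 = -12$)
$j = 19 + 5 i$ ($j = \left(35 - 16\right) + \sqrt{-13 - 12} = 19 + \sqrt{-25} = 19 + 5 i \approx 19.0 + 5.0 i$)
$j \left(-20 + f{\left(5,3 \right)}\right) = \left(19 + 5 i\right) \left(-20 + \left(-27 + 9 \cdot 5\right)\right) = \left(19 + 5 i\right) \left(-20 + \left(-27 + 45\right)\right) = \left(19 + 5 i\right) \left(-20 + 18\right) = \left(19 + 5 i\right) \left(-2\right) = -38 - 10 i$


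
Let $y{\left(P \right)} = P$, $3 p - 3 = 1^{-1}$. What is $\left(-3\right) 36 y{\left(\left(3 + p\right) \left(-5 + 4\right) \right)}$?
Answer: $468$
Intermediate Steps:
$p = \frac{4}{3}$ ($p = 1 + \frac{1}{3 \cdot 1} = 1 + \frac{1}{3} \cdot 1 = 1 + \frac{1}{3} = \frac{4}{3} \approx 1.3333$)
$\left(-3\right) 36 y{\left(\left(3 + p\right) \left(-5 + 4\right) \right)} = \left(-3\right) 36 \left(3 + \frac{4}{3}\right) \left(-5 + 4\right) = - 108 \cdot \frac{13}{3} \left(-1\right) = \left(-108\right) \left(- \frac{13}{3}\right) = 468$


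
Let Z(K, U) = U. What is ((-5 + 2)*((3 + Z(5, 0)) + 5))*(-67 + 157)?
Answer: -2160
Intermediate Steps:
((-5 + 2)*((3 + Z(5, 0)) + 5))*(-67 + 157) = ((-5 + 2)*((3 + 0) + 5))*(-67 + 157) = -3*(3 + 5)*90 = -3*8*90 = -24*90 = -2160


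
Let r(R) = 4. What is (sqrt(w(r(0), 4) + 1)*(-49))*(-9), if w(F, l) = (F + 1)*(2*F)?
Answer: 441*sqrt(41) ≈ 2823.8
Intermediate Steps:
w(F, l) = 2*F*(1 + F) (w(F, l) = (1 + F)*(2*F) = 2*F*(1 + F))
(sqrt(w(r(0), 4) + 1)*(-49))*(-9) = (sqrt(2*4*(1 + 4) + 1)*(-49))*(-9) = (sqrt(2*4*5 + 1)*(-49))*(-9) = (sqrt(40 + 1)*(-49))*(-9) = (sqrt(41)*(-49))*(-9) = -49*sqrt(41)*(-9) = 441*sqrt(41)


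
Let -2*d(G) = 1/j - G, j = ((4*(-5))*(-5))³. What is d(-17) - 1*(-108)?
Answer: 198999999/2000000 ≈ 99.500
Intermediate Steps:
j = 1000000 (j = (-20*(-5))³ = 100³ = 1000000)
d(G) = -1/2000000 + G/2 (d(G) = -(1/1000000 - G)/2 = -1/2000000 + G/2)
d(-17) - 1*(-108) = (-1/2000000 + (½)*(-17)) - 1*(-108) = (-1/2000000 - 17/2) + 108 = -17000001/2000000 + 108 = 198999999/2000000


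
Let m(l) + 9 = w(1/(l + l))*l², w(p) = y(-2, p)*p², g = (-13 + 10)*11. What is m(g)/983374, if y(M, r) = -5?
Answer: -41/3933496 ≈ -1.0423e-5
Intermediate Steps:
g = -33 (g = -3*11 = -33)
w(p) = -5*p²
m(l) = -41/4 (m(l) = -9 + (-5/(l + l)²)*l² = -9 + (-5*1/(4*l²))*l² = -9 + (-5/(4*l²))*l² = -9 - 5/4 = -41/4)
m(g)/983374 = -41/4/983374 = -41/4*1/983374 = -41/3933496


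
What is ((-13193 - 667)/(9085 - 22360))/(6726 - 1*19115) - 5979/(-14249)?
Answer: 21847391453/52076603995 ≈ 0.41952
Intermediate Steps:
((-13193 - 667)/(9085 - 22360))/(6726 - 1*19115) - 5979/(-14249) = (-13860/(-13275))/(6726 - 19115) - 5979*(-1/14249) = -13860*(-1/13275)/(-12389) + 5979/14249 = (308/295)*(-1/12389) + 5979/14249 = -308/3654755 + 5979/14249 = 21847391453/52076603995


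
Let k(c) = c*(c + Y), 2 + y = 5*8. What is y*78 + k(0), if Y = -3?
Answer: 2964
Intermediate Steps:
y = 38 (y = -2 + 5*8 = -2 + 40 = 38)
k(c) = c*(-3 + c) (k(c) = c*(c - 3) = c*(-3 + c))
y*78 + k(0) = 38*78 + 0*(-3 + 0) = 2964 + 0*(-3) = 2964 + 0 = 2964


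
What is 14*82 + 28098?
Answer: 29246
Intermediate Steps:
14*82 + 28098 = 1148 + 28098 = 29246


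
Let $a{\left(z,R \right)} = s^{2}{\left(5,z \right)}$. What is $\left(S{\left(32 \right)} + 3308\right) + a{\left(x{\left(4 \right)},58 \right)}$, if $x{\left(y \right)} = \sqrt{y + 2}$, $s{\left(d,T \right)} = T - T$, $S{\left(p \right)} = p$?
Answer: $3340$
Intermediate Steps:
$s{\left(d,T \right)} = 0$
$x{\left(y \right)} = \sqrt{2 + y}$
$a{\left(z,R \right)} = 0$ ($a{\left(z,R \right)} = 0^{2} = 0$)
$\left(S{\left(32 \right)} + 3308\right) + a{\left(x{\left(4 \right)},58 \right)} = \left(32 + 3308\right) + 0 = 3340 + 0 = 3340$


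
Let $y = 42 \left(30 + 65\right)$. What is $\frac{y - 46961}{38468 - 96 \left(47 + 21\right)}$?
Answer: $- \frac{42971}{31940} \approx -1.3454$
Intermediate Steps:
$y = 3990$ ($y = 42 \cdot 95 = 3990$)
$\frac{y - 46961}{38468 - 96 \left(47 + 21\right)} = \frac{3990 - 46961}{38468 - 96 \left(47 + 21\right)} = - \frac{42971}{38468 - 6528} = - \frac{42971}{31940}$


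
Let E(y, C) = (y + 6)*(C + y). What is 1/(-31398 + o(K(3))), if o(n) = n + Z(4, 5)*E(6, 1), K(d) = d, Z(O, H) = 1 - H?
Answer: -1/31731 ≈ -3.1515e-5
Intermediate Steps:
E(y, C) = (6 + y)*(C + y)
o(n) = -336 + n (o(n) = n + (1 - 1*5)*(6**2 + 6*1 + 6*6 + 1*6) = n + (1 - 5)*(36 + 6 + 36 + 6) = n - 4*84 = n - 336 = -336 + n)
1/(-31398 + o(K(3))) = 1/(-31398 + (-336 + 3)) = 1/(-31398 - 333) = 1/(-31731) = -1/31731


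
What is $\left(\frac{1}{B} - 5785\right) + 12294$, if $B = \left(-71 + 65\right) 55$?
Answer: $\frac{2147969}{330} \approx 6509.0$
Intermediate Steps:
$B = -330$ ($B = \left(-6\right) 55 = -330$)
$\left(\frac{1}{B} - 5785\right) + 12294 = \left(\frac{1}{-330} - 5785\right) + 12294 = \left(- \frac{1}{330} - 5785\right) + 12294 = - \frac{1909051}{330} + 12294 = \frac{2147969}{330}$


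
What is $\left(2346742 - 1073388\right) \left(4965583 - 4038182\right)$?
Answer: $1180909772954$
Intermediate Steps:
$\left(2346742 - 1073388\right) \left(4965583 - 4038182\right) = 1273354 \cdot 927401 = 1180909772954$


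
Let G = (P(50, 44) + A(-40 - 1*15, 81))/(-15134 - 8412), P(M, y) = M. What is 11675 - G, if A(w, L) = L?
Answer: 274899681/23546 ≈ 11675.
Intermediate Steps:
G = -131/23546 (G = (50 + 81)/(-15134 - 8412) = 131/(-23546) = 131*(-1/23546) = -131/23546 ≈ -0.0055636)
11675 - G = 11675 - 1*(-131/23546) = 11675 + 131/23546 = 274899681/23546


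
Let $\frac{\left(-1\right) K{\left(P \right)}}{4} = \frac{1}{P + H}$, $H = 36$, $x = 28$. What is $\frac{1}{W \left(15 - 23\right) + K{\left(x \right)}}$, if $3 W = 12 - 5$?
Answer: $- \frac{48}{899} \approx -0.053393$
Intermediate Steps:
$K{\left(P \right)} = - \frac{4}{36 + P}$ ($K{\left(P \right)} = - \frac{4}{P + 36} = - \frac{4}{36 + P}$)
$W = \frac{7}{3}$ ($W = \frac{12 - 5}{3} = \frac{1}{3} \cdot 7 = \frac{7}{3} \approx 2.3333$)
$\frac{1}{W \left(15 - 23\right) + K{\left(x \right)}} = \frac{1}{\frac{7 \left(15 - 23\right)}{3} - \frac{4}{36 + 28}} = \frac{1}{\frac{7}{3} \left(-8\right) - \frac{4}{64}} = \frac{1}{- \frac{56}{3} - \frac{1}{16}} = \frac{1}{- \frac{899}{48}} = - \frac{48}{899}$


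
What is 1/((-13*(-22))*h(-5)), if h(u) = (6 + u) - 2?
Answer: -1/286 ≈ -0.0034965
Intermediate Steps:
h(u) = 4 + u
1/((-13*(-22))*h(-5)) = 1/((-13*(-22))*(4 - 5)) = 1/(286*(-1)) = 1/(-286) = -1/286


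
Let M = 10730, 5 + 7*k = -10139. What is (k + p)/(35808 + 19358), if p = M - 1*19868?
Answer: -37055/193081 ≈ -0.19191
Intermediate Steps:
k = -10144/7 (k = -5/7 + (⅐)*(-10139) = -5/7 - 10139/7 = -10144/7 ≈ -1449.1)
p = -9138 (p = 10730 - 1*19868 = 10730 - 19868 = -9138)
(k + p)/(35808 + 19358) = (-10144/7 - 9138)/(35808 + 19358) = -74110/7/55166 = -74110/7*1/55166 = -37055/193081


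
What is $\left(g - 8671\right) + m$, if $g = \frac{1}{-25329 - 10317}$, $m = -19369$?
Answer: $- \frac{999513841}{35646} \approx -28040.0$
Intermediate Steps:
$g = - \frac{1}{35646}$ ($g = \frac{1}{-35646} = - \frac{1}{35646} \approx -2.8054 \cdot 10^{-5}$)
$\left(g - 8671\right) + m = \left(- \frac{1}{35646} - 8671\right) - 19369 = - \frac{309086467}{35646} - 19369 = - \frac{999513841}{35646}$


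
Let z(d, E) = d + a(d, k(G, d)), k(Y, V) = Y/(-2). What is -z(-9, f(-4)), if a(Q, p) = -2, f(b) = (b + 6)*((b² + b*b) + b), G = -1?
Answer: 11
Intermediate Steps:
k(Y, V) = -Y/2 (k(Y, V) = Y*(-½) = -Y/2)
f(b) = (6 + b)*(b + 2*b²) (f(b) = (6 + b)*((b² + b²) + b) = (6 + b)*(2*b² + b) = (6 + b)*(b + 2*b²))
z(d, E) = -2 + d (z(d, E) = d - 2 = -2 + d)
-z(-9, f(-4)) = -(-2 - 9) = -1*(-11) = 11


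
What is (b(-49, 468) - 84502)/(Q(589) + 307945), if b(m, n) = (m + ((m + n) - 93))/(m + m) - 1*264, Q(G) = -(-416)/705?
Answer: -5856678225/21275960818 ≈ -0.27527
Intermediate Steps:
Q(G) = 416/705 (Q(G) = -(-416)/705 = -1*(-416/705) = 416/705)
b(m, n) = -264 + (-93 + n + 2*m)/(2*m) (b(m, n) = (m + (-93 + m + n))/((2*m)) - 264 = (-93 + n + 2*m)*(1/(2*m)) - 264 = (-93 + n + 2*m)/(2*m) - 264 = -264 + (-93 + n + 2*m)/(2*m))
(b(-49, 468) - 84502)/(Q(589) + 307945) = ((½)*(-93 + 468 - 526*(-49))/(-49) - 84502)/(416/705 + 307945) = ((½)*(-1/49)*(-93 + 468 + 25774) - 84502)/(217101641/705) = ((½)*(-1/49)*26149 - 84502)*(705/217101641) = (-26149/98 - 84502)*(705/217101641) = -8307345/98*705/217101641 = -5856678225/21275960818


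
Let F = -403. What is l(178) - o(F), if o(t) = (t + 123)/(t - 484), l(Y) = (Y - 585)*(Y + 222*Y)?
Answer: -14329891526/887 ≈ -1.6155e+7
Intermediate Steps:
l(Y) = 223*Y*(-585 + Y) (l(Y) = (-585 + Y)*(223*Y) = 223*Y*(-585 + Y))
o(t) = (123 + t)/(-484 + t)
l(178) - o(F) = 223*178*(-585 + 178) - (123 - 403)/(-484 - 403) = 223*178*(-407) - (-280)/(-887) = -16155458 - (-1)*(-280)/887 = -16155458 - 1*280/887 = -16155458 - 280/887 = -14329891526/887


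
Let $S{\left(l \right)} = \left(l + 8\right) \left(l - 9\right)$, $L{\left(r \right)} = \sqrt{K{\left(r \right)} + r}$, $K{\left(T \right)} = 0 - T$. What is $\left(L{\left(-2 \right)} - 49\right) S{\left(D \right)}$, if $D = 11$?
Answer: $-1862$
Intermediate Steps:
$K{\left(T \right)} = - T$
$L{\left(r \right)} = 0$ ($L{\left(r \right)} = \sqrt{- r + r} = \sqrt{0} = 0$)
$S{\left(l \right)} = \left(-9 + l\right) \left(8 + l\right)$ ($S{\left(l \right)} = \left(8 + l\right) \left(l - 9\right) = \left(8 + l\right) \left(-9 + l\right) = \left(-9 + l\right) \left(8 + l\right)$)
$\left(L{\left(-2 \right)} - 49\right) S{\left(D \right)} = \left(0 - 49\right) \left(-72 + 11^{2} - 11\right) = - 49 \left(-72 + 121 - 11\right) = \left(-49\right) 38 = -1862$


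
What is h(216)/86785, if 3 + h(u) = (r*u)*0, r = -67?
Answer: -3/86785 ≈ -3.4568e-5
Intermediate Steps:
h(u) = -3 (h(u) = -3 - 67*u*0 = -3 + 0 = -3)
h(216)/86785 = -3/86785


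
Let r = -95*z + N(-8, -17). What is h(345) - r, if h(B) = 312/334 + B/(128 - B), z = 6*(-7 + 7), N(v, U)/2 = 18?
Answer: -1328367/36239 ≈ -36.656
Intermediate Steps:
N(v, U) = 36 (N(v, U) = 2*18 = 36)
z = 0 (z = 6*0 = 0)
h(B) = 156/167 + B/(128 - B) (h(B) = 312*(1/334) + B/(128 - B) = 156/167 + B/(128 - B))
r = 36 (r = -95*0 + 36 = 0 + 36 = 36)
h(345) - r = (-19968 - 11*345)/(167*(-128 + 345)) - 1*36 = (1/167)*(-19968 - 3795)/217 - 36 = (1/167)*(1/217)*(-23763) - 36 = -23763/36239 - 36 = -1328367/36239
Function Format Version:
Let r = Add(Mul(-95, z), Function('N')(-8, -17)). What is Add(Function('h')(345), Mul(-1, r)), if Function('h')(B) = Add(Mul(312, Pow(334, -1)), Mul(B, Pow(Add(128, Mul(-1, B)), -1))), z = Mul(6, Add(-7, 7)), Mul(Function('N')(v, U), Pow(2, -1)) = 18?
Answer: Rational(-1328367, 36239) ≈ -36.656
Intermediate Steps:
Function('N')(v, U) = 36 (Function('N')(v, U) = Mul(2, 18) = 36)
z = 0 (z = Mul(6, 0) = 0)
Function('h')(B) = Add(Rational(156, 167), Mul(B, Pow(Add(128, Mul(-1, B)), -1))) (Function('h')(B) = Add(Mul(312, Rational(1, 334)), Mul(B, Pow(Add(128, Mul(-1, B)), -1))) = Add(Rational(156, 167), Mul(B, Pow(Add(128, Mul(-1, B)), -1))))
r = 36 (r = Add(Mul(-95, 0), 36) = Add(0, 36) = 36)
Add(Function('h')(345), Mul(-1, r)) = Add(Mul(Rational(1, 167), Pow(Add(-128, 345), -1), Add(-19968, Mul(-11, 345))), Mul(-1, 36)) = Add(Mul(Rational(1, 167), Pow(217, -1), Add(-19968, -3795)), -36) = Add(Mul(Rational(1, 167), Rational(1, 217), -23763), -36) = Add(Rational(-23763, 36239), -36) = Rational(-1328367, 36239)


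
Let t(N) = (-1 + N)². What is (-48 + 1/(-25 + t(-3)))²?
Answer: 187489/81 ≈ 2314.7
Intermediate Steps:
(-48 + 1/(-25 + t(-3)))² = (-48 + 1/(-25 + (-1 - 3)²))² = (-48 + 1/(-25 + (-4)²))² = (-48 + 1/(-25 + 16))² = (-48 + 1/(-9))² = (-48 - ⅑)² = (-433/9)² = 187489/81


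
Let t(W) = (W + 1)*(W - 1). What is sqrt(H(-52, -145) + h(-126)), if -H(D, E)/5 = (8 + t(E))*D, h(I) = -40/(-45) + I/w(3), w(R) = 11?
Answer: sqrt(5954988974)/33 ≈ 2338.4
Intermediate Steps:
h(I) = 8/9 + I/11 (h(I) = -40/(-45) + I/11 = -40*(-1/45) + I*(1/11) = 8/9 + I/11)
t(W) = (1 + W)*(-1 + W)
H(D, E) = -5*D*(7 + E**2) (H(D, E) = -5*(8 + (-1 + E**2))*D = -5*(7 + E**2)*D = -5*D*(7 + E**2))
sqrt(H(-52, -145) + h(-126)) = sqrt(-5*(-52)*(7 + (-145)**2) + (8/9 + (1/11)*(-126))) = sqrt(-5*(-52)*(7 + 21025) + (8/9 - 126/11)) = sqrt(-5*(-52)*21032 - 1046/99) = sqrt(5468320 - 1046/99) = sqrt(541362634/99) = sqrt(5954988974)/33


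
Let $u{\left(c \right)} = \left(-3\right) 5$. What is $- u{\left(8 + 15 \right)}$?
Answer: $15$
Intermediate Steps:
$u{\left(c \right)} = -15$
$- u{\left(8 + 15 \right)} = \left(-1\right) \left(-15\right) = 15$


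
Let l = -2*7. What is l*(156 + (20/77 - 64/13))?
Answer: -302976/143 ≈ -2118.7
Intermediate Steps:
l = -14
l*(156 + (20/77 - 64/13)) = -14*(156 + (20/77 - 64/13)) = -14*(156 - 4668/1001) = -14*151488/1001 = -302976/143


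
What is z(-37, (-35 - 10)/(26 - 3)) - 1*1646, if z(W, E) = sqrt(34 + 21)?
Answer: -1646 + sqrt(55) ≈ -1638.6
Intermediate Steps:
z(W, E) = sqrt(55)
z(-37, (-35 - 10)/(26 - 3)) - 1*1646 = sqrt(55) - 1*1646 = sqrt(55) - 1646 = -1646 + sqrt(55)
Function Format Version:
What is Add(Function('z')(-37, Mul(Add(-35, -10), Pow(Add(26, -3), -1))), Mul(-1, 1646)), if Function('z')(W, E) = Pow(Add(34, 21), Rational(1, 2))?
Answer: Add(-1646, Pow(55, Rational(1, 2))) ≈ -1638.6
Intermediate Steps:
Function('z')(W, E) = Pow(55, Rational(1, 2))
Add(Function('z')(-37, Mul(Add(-35, -10), Pow(Add(26, -3), -1))), Mul(-1, 1646)) = Add(Pow(55, Rational(1, 2)), Mul(-1, 1646)) = Add(Pow(55, Rational(1, 2)), -1646) = Add(-1646, Pow(55, Rational(1, 2)))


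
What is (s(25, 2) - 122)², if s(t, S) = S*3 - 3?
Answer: 14161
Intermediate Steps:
s(t, S) = -3 + 3*S (s(t, S) = 3*S - 3 = -3 + 3*S)
(s(25, 2) - 122)² = ((-3 + 3*2) - 122)² = ((-3 + 6) - 122)² = (3 - 122)² = (-119)² = 14161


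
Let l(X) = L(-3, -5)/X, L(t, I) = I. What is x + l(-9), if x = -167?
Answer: -1498/9 ≈ -166.44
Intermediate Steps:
l(X) = -5/X
x + l(-9) = -167 - 5/(-9) = -167 - 5*(-1/9) = -167 + 5/9 = -1498/9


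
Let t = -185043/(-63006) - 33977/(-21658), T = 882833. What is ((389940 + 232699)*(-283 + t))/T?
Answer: -19718398134258066/100391645047057 ≈ -196.41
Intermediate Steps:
t = 512368013/113715329 (t = -185043*(-1/63006) - 33977*(-1/21658) = 61681/21002 + 33977/21658 = 512368013/113715329 ≈ 4.5057)
((389940 + 232699)*(-283 + t))/T = ((389940 + 232699)*(-283 + 512368013/113715329))/882833 = (622639*(-31669070094/113715329))*(1/882833) = -19718398134258066/113715329*1/882833 = -19718398134258066/100391645047057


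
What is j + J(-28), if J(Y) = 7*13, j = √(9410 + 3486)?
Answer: 91 + 4*√806 ≈ 204.56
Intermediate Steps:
j = 4*√806 (j = √12896 = 4*√806 ≈ 113.56)
J(Y) = 91
j + J(-28) = 4*√806 + 91 = 91 + 4*√806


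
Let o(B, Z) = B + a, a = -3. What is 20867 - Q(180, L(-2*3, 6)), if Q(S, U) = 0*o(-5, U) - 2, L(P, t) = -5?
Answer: 20869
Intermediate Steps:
o(B, Z) = -3 + B (o(B, Z) = B - 3 = -3 + B)
Q(S, U) = -2 (Q(S, U) = 0*(-3 - 5) - 2 = 0*(-8) - 2 = 0 - 2 = -2)
20867 - Q(180, L(-2*3, 6)) = 20867 - 1*(-2) = 20867 + 2 = 20869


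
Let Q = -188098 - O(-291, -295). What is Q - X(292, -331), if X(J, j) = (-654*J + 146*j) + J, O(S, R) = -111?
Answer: 51015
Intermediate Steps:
X(J, j) = -653*J + 146*j
Q = -187987 (Q = -188098 - 1*(-111) = -188098 + 111 = -187987)
Q - X(292, -331) = -187987 - (-653*292 + 146*(-331)) = -187987 - (-190676 - 48326) = -187987 - 1*(-239002) = -187987 + 239002 = 51015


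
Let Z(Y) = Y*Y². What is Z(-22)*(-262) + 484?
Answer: 2790260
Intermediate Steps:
Z(Y) = Y³
Z(-22)*(-262) + 484 = (-22)³*(-262) + 484 = -10648*(-262) + 484 = 2789776 + 484 = 2790260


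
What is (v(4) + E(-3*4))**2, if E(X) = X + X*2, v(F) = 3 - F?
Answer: 1369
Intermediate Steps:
E(X) = 3*X (E(X) = X + 2*X = 3*X)
(v(4) + E(-3*4))**2 = ((3 - 1*4) + 3*(-3*4))**2 = ((3 - 4) + 3*(-12))**2 = (-1 - 36)**2 = (-37)**2 = 1369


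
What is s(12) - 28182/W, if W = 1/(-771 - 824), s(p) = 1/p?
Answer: 539403481/12 ≈ 4.4950e+7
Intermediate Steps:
W = -1/1595 (W = 1/(-1595) = -1/1595 ≈ -0.00062696)
s(12) - 28182/W = 1/12 - 28182/(-1/1595) = 1/12 - 28182*(-1595) = 1/12 - 1281*(-35090) = 1/12 + 44950290 = 539403481/12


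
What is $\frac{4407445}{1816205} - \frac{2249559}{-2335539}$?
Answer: $\frac{958627999430}{282787840633} \approx 3.3899$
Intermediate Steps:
$\frac{4407445}{1816205} - \frac{2249559}{-2335539} = 4407445 \cdot \frac{1}{1816205} - - \frac{749853}{778513} = \frac{881489}{363241} + \frac{749853}{778513} = \frac{958627999430}{282787840633}$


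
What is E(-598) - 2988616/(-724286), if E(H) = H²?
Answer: 129505279680/362143 ≈ 3.5761e+5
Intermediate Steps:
E(-598) - 2988616/(-724286) = (-598)² - 2988616/(-724286) = 357604 - 2988616*(-1)/724286 = 357604 - 1*(-1494308/362143) = 357604 + 1494308/362143 = 129505279680/362143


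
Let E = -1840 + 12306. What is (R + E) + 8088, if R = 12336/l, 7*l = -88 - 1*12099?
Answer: 32290178/1741 ≈ 18547.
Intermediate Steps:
l = -1741 (l = (-88 - 1*12099)/7 = (-88 - 12099)/7 = (⅐)*(-12187) = -1741)
R = -12336/1741 (R = 12336/(-1741) = 12336*(-1/1741) = -12336/1741 ≈ -7.0856)
E = 10466
(R + E) + 8088 = (-12336/1741 + 10466) + 8088 = 18208970/1741 + 8088 = 32290178/1741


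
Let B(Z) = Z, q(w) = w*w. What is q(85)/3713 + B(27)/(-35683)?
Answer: 257709424/132490979 ≈ 1.9451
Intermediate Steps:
q(w) = w**2
q(85)/3713 + B(27)/(-35683) = 85**2/3713 + 27/(-35683) = 7225*(1/3713) + 27*(-1/35683) = 7225/3713 - 27/35683 = 257709424/132490979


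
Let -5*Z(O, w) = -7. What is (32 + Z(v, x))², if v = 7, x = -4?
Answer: 27889/25 ≈ 1115.6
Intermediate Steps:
Z(O, w) = 7/5 (Z(O, w) = -⅕*(-7) = 7/5)
(32 + Z(v, x))² = (32 + 7/5)² = (167/5)² = 27889/25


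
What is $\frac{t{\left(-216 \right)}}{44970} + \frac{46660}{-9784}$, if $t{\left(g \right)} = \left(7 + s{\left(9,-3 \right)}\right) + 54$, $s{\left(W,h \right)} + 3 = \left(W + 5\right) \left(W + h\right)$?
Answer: $- \frac{262113859}{54998310} \approx -4.7659$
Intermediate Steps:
$s{\left(W,h \right)} = -3 + \left(5 + W\right) \left(W + h\right)$ ($s{\left(W,h \right)} = -3 + \left(W + 5\right) \left(W + h\right) = -3 + \left(5 + W\right) \left(W + h\right)$)
$t{\left(g \right)} = 142$ ($t{\left(g \right)} = \left(7 + \left(-3 + 9^{2} + 5 \cdot 9 + 5 \left(-3\right) + 9 \left(-3\right)\right)\right) + 54 = \left(7 - -81\right) + 54 = \left(7 + 81\right) + 54 = 88 + 54 = 142$)
$\frac{t{\left(-216 \right)}}{44970} + \frac{46660}{-9784} = \frac{142}{44970} + \frac{46660}{-9784} = 142 \cdot \frac{1}{44970} + 46660 \left(- \frac{1}{9784}\right) = \frac{71}{22485} - \frac{11665}{2446} = - \frac{262113859}{54998310}$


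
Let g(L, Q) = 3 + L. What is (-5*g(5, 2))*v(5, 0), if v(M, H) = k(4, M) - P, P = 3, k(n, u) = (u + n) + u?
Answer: -440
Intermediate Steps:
k(n, u) = n + 2*u (k(n, u) = (n + u) + u = n + 2*u)
v(M, H) = 1 + 2*M (v(M, H) = (4 + 2*M) - 1*3 = (4 + 2*M) - 3 = 1 + 2*M)
(-5*g(5, 2))*v(5, 0) = (-5*(3 + 5))*(1 + 2*5) = (-5*8)*(1 + 10) = -40*11 = -440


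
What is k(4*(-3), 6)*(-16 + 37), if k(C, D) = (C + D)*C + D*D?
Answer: 2268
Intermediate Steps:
k(C, D) = D² + C*(C + D) (k(C, D) = C*(C + D) + D² = D² + C*(C + D))
k(4*(-3), 6)*(-16 + 37) = ((4*(-3))² + 6² + (4*(-3))*6)*(-16 + 37) = ((-12)² + 36 - 12*6)*21 = (144 + 36 - 72)*21 = 108*21 = 2268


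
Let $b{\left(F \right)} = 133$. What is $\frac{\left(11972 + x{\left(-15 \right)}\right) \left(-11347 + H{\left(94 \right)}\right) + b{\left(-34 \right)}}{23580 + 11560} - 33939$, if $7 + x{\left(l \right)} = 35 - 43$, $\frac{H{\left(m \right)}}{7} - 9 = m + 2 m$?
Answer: $- \frac{186276571}{5020} \approx -37107.0$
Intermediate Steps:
$H{\left(m \right)} = 63 + 21 m$ ($H{\left(m \right)} = 63 + 7 \left(m + 2 m\right) = 63 + 7 \cdot 3 m = 63 + 21 m$)
$x{\left(l \right)} = -15$ ($x{\left(l \right)} = -7 + \left(35 - 43\right) = -7 - 8 = -15$)
$\frac{\left(11972 + x{\left(-15 \right)}\right) \left(-11347 + H{\left(94 \right)}\right) + b{\left(-34 \right)}}{23580 + 11560} - 33939 = \frac{\left(11972 - 15\right) \left(-11347 + \left(63 + 21 \cdot 94\right)\right) + 133}{23580 + 11560} - 33939 = \frac{11957 \left(-11347 + \left(63 + 1974\right)\right) + 133}{35140} - 33939 = \left(11957 \left(-11347 + 2037\right) + 133\right) \frac{1}{35140} - 33939 = \left(11957 \left(-9310\right) + 133\right) \frac{1}{35140} - 33939 = \left(-111319670 + 133\right) \frac{1}{35140} - 33939 = \left(-111319537\right) \frac{1}{35140} - 33939 = - \frac{15902791}{5020} - 33939 = - \frac{186276571}{5020}$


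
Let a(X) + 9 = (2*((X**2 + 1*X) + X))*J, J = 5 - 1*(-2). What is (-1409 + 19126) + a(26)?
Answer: 27900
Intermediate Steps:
J = 7 (J = 5 + 2 = 7)
a(X) = -9 + 14*X**2 + 28*X (a(X) = -9 + (2*((X**2 + 1*X) + X))*7 = -9 + (2*((X**2 + X) + X))*7 = -9 + (2*((X + X**2) + X))*7 = -9 + (2*(X**2 + 2*X))*7 = -9 + (2*X**2 + 4*X)*7 = -9 + (14*X**2 + 28*X) = -9 + 14*X**2 + 28*X)
(-1409 + 19126) + a(26) = (-1409 + 19126) + (-9 + 14*26**2 + 28*26) = 17717 + (-9 + 14*676 + 728) = 17717 + (-9 + 9464 + 728) = 17717 + 10183 = 27900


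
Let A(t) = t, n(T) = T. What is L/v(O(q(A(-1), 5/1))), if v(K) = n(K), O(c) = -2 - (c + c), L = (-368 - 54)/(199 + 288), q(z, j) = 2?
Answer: 211/1461 ≈ 0.14442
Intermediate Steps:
L = -422/487 ≈ -0.86653
O(c) = -2 - 2*c
v(K) = K
L/v(O(q(A(-1), 5/1))) = -422/(487*(-2 - 2*2)) = -422/(487*(-2 - 4)) = -422/487/(-6) = -422/487*(-⅙) = 211/1461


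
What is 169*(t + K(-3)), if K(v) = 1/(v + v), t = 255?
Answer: 258401/6 ≈ 43067.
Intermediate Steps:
K(v) = 1/(2*v)
169*(t + K(-3)) = 169*(255 + (½)/(-3)) = 169*(255 + (½)*(-⅓)) = 169*(255 - ⅙) = 169*(1529/6) = 258401/6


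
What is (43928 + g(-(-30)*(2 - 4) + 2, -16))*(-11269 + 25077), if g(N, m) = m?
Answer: 606336896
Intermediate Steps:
(43928 + g(-(-30)*(2 - 4) + 2, -16))*(-11269 + 25077) = (43928 - 16)*(-11269 + 25077) = 43912*13808 = 606336896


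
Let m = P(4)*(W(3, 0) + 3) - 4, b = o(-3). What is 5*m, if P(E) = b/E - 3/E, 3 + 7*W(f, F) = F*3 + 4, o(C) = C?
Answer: -305/7 ≈ -43.571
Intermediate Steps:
b = -3
W(f, F) = ⅐ + 3*F/7 (W(f, F) = -3/7 + (F*3 + 4)/7 = -3/7 + (3*F + 4)/7 = -3/7 + (4 + 3*F)/7 = -3/7 + (4/7 + 3*F/7) = ⅐ + 3*F/7)
P(E) = -6/E (P(E) = -3/E - 3/E = -6/E)
m = -61/7 (m = (-6/4)*((⅐ + (3/7)*0) + 3) - 4 = (-6*¼)*((⅐ + 0) + 3) - 4 = -3*(⅐ + 3)/2 - 4 = -3/2*22/7 - 4 = -33/7 - 4 = -61/7 ≈ -8.7143)
5*m = 5*(-61/7) = -305/7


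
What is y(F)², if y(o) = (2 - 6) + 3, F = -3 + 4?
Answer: 1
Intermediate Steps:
F = 1
y(o) = -1 (y(o) = -4 + 3 = -1)
y(F)² = (-1)² = 1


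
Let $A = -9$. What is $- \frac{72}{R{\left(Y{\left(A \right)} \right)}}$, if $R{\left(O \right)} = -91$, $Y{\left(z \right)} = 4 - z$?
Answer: $\frac{72}{91} \approx 0.79121$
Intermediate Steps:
$- \frac{72}{R{\left(Y{\left(A \right)} \right)}} = - \frac{72}{-91} = \left(-72\right) \left(- \frac{1}{91}\right) = \frac{72}{91}$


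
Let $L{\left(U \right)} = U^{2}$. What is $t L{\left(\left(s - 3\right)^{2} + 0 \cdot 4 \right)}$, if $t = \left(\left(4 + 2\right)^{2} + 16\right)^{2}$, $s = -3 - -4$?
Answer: $43264$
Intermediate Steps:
$s = 1$ ($s = -3 + 4 = 1$)
$t = 2704$ ($t = \left(6^{2} + 16\right)^{2} = \left(36 + 16\right)^{2} = 52^{2} = 2704$)
$t L{\left(\left(s - 3\right)^{2} + 0 \cdot 4 \right)} = 2704 \left(\left(1 - 3\right)^{2} + 0 \cdot 4\right)^{2} = 2704 \left(\left(-2\right)^{2} + 0\right)^{2} = 2704 \left(4 + 0\right)^{2} = 2704 \cdot 4^{2} = 2704 \cdot 16 = 43264$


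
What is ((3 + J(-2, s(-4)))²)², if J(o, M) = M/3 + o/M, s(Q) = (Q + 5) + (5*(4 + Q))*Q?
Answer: 256/81 ≈ 3.1605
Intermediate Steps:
s(Q) = 5 + Q + Q*(20 + 5*Q) (s(Q) = (5 + Q) + (20 + 5*Q)*Q = (5 + Q) + Q*(20 + 5*Q) = 5 + Q + Q*(20 + 5*Q))
J(o, M) = M/3 + o/M (J(o, M) = M*(⅓) + o/M = M/3 + o/M)
((3 + J(-2, s(-4)))²)² = ((3 + ((5 + 5*(-4)² + 21*(-4))/3 - 2/(5 + 5*(-4)² + 21*(-4))))²)² = ((3 + ((5 + 5*16 - 84)/3 - 2/(5 + 5*16 - 84)))²)² = ((3 + ((5 + 80 - 84)/3 - 2/(5 + 80 - 84)))²)² = ((3 + ((⅓)*1 - 2/1))²)² = ((3 + (⅓ - 2*1))²)² = ((3 + (⅓ - 2))²)² = ((3 - 5/3)²)² = ((4/3)²)² = (16/9)² = 256/81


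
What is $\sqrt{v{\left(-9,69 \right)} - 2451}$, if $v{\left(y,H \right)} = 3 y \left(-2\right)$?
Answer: $i \sqrt{2397} \approx 48.959 i$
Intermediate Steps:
$v{\left(y,H \right)} = - 6 y$
$\sqrt{v{\left(-9,69 \right)} - 2451} = \sqrt{\left(-6\right) \left(-9\right) - 2451} = \sqrt{54 - 2451} = \sqrt{-2397} = i \sqrt{2397}$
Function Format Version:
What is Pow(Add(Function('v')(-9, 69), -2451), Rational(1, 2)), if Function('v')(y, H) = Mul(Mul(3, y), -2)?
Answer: Mul(I, Pow(2397, Rational(1, 2))) ≈ Mul(48.959, I)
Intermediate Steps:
Function('v')(y, H) = Mul(-6, y)
Pow(Add(Function('v')(-9, 69), -2451), Rational(1, 2)) = Pow(Add(Mul(-6, -9), -2451), Rational(1, 2)) = Pow(Add(54, -2451), Rational(1, 2)) = Pow(-2397, Rational(1, 2)) = Mul(I, Pow(2397, Rational(1, 2)))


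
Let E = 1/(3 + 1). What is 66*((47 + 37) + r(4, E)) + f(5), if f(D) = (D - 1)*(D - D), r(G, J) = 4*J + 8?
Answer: 6138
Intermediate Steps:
E = 1/4 ≈ 0.25000
r(G, J) = 8 + 4*J
f(D) = 0 (f(D) = (-1 + D)*0 = 0)
66*((47 + 37) + r(4, E)) + f(5) = 66*((47 + 37) + (8 + 4*(1/4))) + 0 = 66*(84 + (8 + 1)) + 0 = 66*(84 + 9) + 0 = 66*93 + 0 = 6138 + 0 = 6138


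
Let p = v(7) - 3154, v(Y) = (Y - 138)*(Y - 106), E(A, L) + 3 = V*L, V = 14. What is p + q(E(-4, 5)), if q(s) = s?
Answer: 9882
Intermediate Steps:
E(A, L) = -3 + 14*L
v(Y) = (-138 + Y)*(-106 + Y)
p = 9815 (p = (14628 + 7² - 244*7) - 3154 = (14628 + 49 - 1708) - 3154 = 12969 - 3154 = 9815)
p + q(E(-4, 5)) = 9815 + (-3 + 14*5) = 9815 + (-3 + 70) = 9815 + 67 = 9882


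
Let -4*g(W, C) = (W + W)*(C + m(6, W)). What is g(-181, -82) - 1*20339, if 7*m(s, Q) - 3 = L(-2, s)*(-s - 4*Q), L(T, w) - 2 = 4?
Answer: 391651/14 ≈ 27975.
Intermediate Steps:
L(T, w) = 6 (L(T, w) = 2 + 4 = 6)
m(s, Q) = 3/7 - 24*Q/7 - 6*s/7 (m(s, Q) = 3/7 + (6*(-s - 4*Q))/7 = 3/7 + (-24*Q - 6*s)/7 = 3/7 + (-24*Q/7 - 6*s/7) = 3/7 - 24*Q/7 - 6*s/7)
g(W, C) = -W*(-33/7 + C - 24*W/7)/2 (g(W, C) = -(W + W)*(C + (3/7 - 24*W/7 - 6/7*6))/4 = -2*W*(C + (3/7 - 24*W/7 - 36/7))/4 = -2*W*(C + (-33/7 - 24*W/7))/4 = -2*W*(-33/7 + C - 24*W/7)/4 = -W*(-33/7 + C - 24*W/7)/2)
g(-181, -82) - 1*20339 = (1/14)*(-181)*(33 - 7*(-82) + 24*(-181)) - 1*20339 = (1/14)*(-181)*(33 + 574 - 4344) - 20339 = (1/14)*(-181)*(-3737) - 20339 = 676397/14 - 20339 = 391651/14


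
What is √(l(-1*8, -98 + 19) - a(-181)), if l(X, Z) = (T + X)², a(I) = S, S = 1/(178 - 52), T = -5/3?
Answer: √164822/42 ≈ 9.6663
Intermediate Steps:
T = -5/3 (T = -5*⅓ = -5/3 ≈ -1.6667)
S = 1/126 ≈ 0.0079365
a(I) = 1/126
l(X, Z) = (-5/3 + X)²
√(l(-1*8, -98 + 19) - a(-181)) = √((-5 + 3*(-1*8))²/9 - 1*1/126) = √((-5 + 3*(-8))²/9 - 1/126) = √((-5 - 24)²/9 - 1/126) = √((⅑)*(-29)² - 1/126) = √((⅑)*841 - 1/126) = √(841/9 - 1/126) = √(11773/126) = √164822/42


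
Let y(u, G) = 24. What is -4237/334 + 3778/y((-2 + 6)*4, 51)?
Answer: 290041/2004 ≈ 144.73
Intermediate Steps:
-4237/334 + 3778/y((-2 + 6)*4, 51) = -4237/334 + 3778/24 = -4237*1/334 + 3778*(1/24) = -4237/334 + 1889/12 = 290041/2004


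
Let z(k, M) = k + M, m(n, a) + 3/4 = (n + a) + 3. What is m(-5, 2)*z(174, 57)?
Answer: -693/4 ≈ -173.25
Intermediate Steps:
m(n, a) = 9/4 + a + n (m(n, a) = -3/4 + ((n + a) + 3) = -3/4 + ((a + n) + 3) = -3/4 + (3 + a + n) = 9/4 + a + n)
z(k, M) = M + k
m(-5, 2)*z(174, 57) = (9/4 + 2 - 5)*(57 + 174) = -3/4*231 = -693/4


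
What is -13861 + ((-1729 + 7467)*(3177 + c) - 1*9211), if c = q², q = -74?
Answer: 49627842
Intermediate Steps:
c = 5476 (c = (-74)² = 5476)
-13861 + ((-1729 + 7467)*(3177 + c) - 1*9211) = -13861 + ((-1729 + 7467)*(3177 + 5476) - 1*9211) = -13861 + (5738*8653 - 9211) = -13861 + (49650914 - 9211) = -13861 + 49641703 = 49627842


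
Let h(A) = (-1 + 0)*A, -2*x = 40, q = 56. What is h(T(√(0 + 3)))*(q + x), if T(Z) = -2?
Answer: 72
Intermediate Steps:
x = -20 (x = -½*40 = -20)
h(A) = -A
h(T(√(0 + 3)))*(q + x) = (-1*(-2))*(56 - 20) = 2*36 = 72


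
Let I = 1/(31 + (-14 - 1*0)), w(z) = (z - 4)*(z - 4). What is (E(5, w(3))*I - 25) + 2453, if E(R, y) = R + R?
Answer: 41286/17 ≈ 2428.6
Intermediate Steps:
w(z) = (-4 + z)² (w(z) = (-4 + z)*(-4 + z) = (-4 + z)²)
E(R, y) = 2*R
I = 1/17 (I = 1/(31 + (-14 + 0)) = 1/(31 - 14) = 1/17 ≈ 0.058824)
(E(5, w(3))*I - 25) + 2453 = ((2*5)*(1/17) - 25) + 2453 = (10*(1/17) - 25) + 2453 = (10/17 - 25) + 2453 = -415/17 + 2453 = 41286/17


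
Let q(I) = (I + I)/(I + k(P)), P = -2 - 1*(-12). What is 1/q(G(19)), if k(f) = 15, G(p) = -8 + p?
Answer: 13/11 ≈ 1.1818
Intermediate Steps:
P = 10 (P = -2 + 12 = 10)
q(I) = 2*I/(15 + I) (q(I) = (I + I)/(I + 15) = (2*I)/(15 + I) = 2*I/(15 + I))
1/q(G(19)) = 1/(2*(-8 + 19)/(15 + (-8 + 19))) = 1/(2*11/(15 + 11)) = 1/(2*11/26) = 1/(2*11*(1/26)) = 1/(11/13) = 13/11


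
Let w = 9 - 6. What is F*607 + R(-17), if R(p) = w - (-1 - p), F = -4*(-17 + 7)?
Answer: 24267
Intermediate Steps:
F = 40 (F = -4*(-10) = 40)
w = 3
R(p) = 4 + p (R(p) = 3 - (-1 - p) = 3 + (1 + p) = 4 + p)
F*607 + R(-17) = 40*607 + (4 - 17) = 24280 - 13 = 24267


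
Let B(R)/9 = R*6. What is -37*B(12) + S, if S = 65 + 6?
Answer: -23905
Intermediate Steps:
B(R) = 54*R (B(R) = 9*(R*6) = 9*(6*R) = 54*R)
S = 71
-37*B(12) + S = -1998*12 + 71 = -37*648 + 71 = -23976 + 71 = -23905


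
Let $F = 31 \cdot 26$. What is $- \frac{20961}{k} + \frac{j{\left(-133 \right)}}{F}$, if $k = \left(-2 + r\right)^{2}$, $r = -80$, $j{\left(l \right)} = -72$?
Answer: $- \frac{8689347}{2709772} \approx -3.2067$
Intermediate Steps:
$F = 806$
$k = 6724$ ($k = \left(-2 - 80\right)^{2} = \left(-82\right)^{2} = 6724$)
$- \frac{20961}{k} + \frac{j{\left(-133 \right)}}{F} = - \frac{20961}{6724} - \frac{72}{806} = \left(-20961\right) \frac{1}{6724} - \frac{36}{403} = - \frac{20961}{6724} - \frac{36}{403} = - \frac{8689347}{2709772}$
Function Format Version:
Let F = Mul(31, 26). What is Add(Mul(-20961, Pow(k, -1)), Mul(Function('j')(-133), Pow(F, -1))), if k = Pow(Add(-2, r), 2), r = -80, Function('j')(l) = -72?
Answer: Rational(-8689347, 2709772) ≈ -3.2067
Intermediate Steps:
F = 806
k = 6724 (k = Pow(Add(-2, -80), 2) = Pow(-82, 2) = 6724)
Add(Mul(-20961, Pow(k, -1)), Mul(Function('j')(-133), Pow(F, -1))) = Add(Mul(-20961, Pow(6724, -1)), Mul(-72, Pow(806, -1))) = Add(Mul(-20961, Rational(1, 6724)), Mul(-72, Rational(1, 806))) = Add(Rational(-20961, 6724), Rational(-36, 403)) = Rational(-8689347, 2709772)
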